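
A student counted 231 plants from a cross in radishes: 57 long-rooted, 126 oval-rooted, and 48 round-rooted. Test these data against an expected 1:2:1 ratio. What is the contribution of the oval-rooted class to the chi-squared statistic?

Expected counts for N = 231 under a 1:2:1 ratio (total parts = 4):
  long-rooted: 231 × 1/4 = 57.75
  oval-rooted: 231 × 2/4 = 115.5
  round-rooted: 231 × 1/4 = 57.75
Contribution of oval-rooted: (126 − 115.5)² / 115.5 = 0.9545

0.955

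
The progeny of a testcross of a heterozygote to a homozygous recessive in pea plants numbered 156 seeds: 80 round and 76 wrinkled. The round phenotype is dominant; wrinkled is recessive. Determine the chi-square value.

A testcross of a heterozygote (Aa × aa) gives a 1:1 phenotypic ratio.
Under the 1:1 hypothesis (Σ ratio = 2, N = 156):
  round: 156 × 1/2 = 78
  wrinkled: 156 × 1/2 = 78
χ² = Σ (O − E)² / E
  round: (80 − 78)² / 78 = 0.0513
  wrinkled: (76 − 78)² / 78 = 0.0513
χ² = 0.0513 + 0.0513 = 0.1026 ≈ 0.103

0.103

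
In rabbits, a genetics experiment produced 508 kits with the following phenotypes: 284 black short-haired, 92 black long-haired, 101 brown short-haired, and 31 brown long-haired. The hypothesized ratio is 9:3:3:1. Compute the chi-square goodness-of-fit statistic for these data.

0.486

Total ratio parts = 16. Expected numbers out of 508:
  black short-haired: 508 × 9/16 = 285.75
  black long-haired: 508 × 3/16 = 95.25
  brown short-haired: 508 × 3/16 = 95.25
  brown long-haired: 508 × 1/16 = 31.75
χ² = Σ (O − E)² / E
  black short-haired: (284 − 285.75)² / 285.75 = 0.0107
  black long-haired: (92 − 95.25)² / 95.25 = 0.1109
  brown short-haired: (101 − 95.25)² / 95.25 = 0.3471
  brown long-haired: (31 − 31.75)² / 31.75 = 0.0177
χ² = 0.0107 + 0.1109 + 0.3471 + 0.0177 = 0.4864 ≈ 0.486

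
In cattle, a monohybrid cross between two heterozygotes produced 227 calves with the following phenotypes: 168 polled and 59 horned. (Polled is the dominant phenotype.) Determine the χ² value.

0.119

For a monohybrid cross between heterozygotes with complete dominance, the expected phenotypic ratio is 3:1.
Total ratio parts = 4. Expected numbers out of 227:
  polled: 227 × 3/4 = 170.25
  horned: 227 × 1/4 = 56.75
χ² = Σ (O − E)² / E
  polled: (168 − 170.25)² / 170.25 = 0.0297
  horned: (59 − 56.75)² / 56.75 = 0.0892
χ² = 0.0297 + 0.0892 = 0.1189 ≈ 0.119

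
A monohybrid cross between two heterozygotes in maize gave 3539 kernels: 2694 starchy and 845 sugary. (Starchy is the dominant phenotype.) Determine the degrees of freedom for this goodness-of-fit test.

1

For a monohybrid cross between heterozygotes with complete dominance, the expected phenotypic ratio is 3:1.
A goodness-of-fit test with 2 phenotype classes has df = 2 − 1 = 1.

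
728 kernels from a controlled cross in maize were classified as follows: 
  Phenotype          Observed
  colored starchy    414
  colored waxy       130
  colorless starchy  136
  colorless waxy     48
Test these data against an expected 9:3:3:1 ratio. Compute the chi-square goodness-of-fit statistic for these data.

Total ratio parts = 16. Expected numbers out of 728:
  colored starchy: 728 × 9/16 = 409.5
  colored waxy: 728 × 3/16 = 136.5
  colorless starchy: 728 × 3/16 = 136.5
  colorless waxy: 728 × 1/16 = 45.5
χ² = Σ (O − E)² / E
  colored starchy: (414 − 409.5)² / 409.5 = 0.0495
  colored waxy: (130 − 136.5)² / 136.5 = 0.3095
  colorless starchy: (136 − 136.5)² / 136.5 = 0.0018
  colorless waxy: (48 − 45.5)² / 45.5 = 0.1374
χ² = 0.0495 + 0.3095 + 0.0018 + 0.1374 = 0.4982 ≈ 0.498

0.498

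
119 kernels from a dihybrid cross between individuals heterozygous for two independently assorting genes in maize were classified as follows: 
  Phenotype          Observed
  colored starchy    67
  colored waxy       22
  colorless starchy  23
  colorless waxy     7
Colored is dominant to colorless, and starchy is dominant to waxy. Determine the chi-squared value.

A dihybrid F₂ with independent assortment and complete dominance at both loci gives a 9:3:3:1 phenotypic ratio.
Expected counts for N = 119 under a 9:3:3:1 ratio (total parts = 16):
  colored starchy: 119 × 9/16 = 66.9375
  colored waxy: 119 × 3/16 = 22.3125
  colorless starchy: 119 × 3/16 = 22.3125
  colorless waxy: 119 × 1/16 = 7.4375
χ² = Σ (O − E)² / E
  colored starchy: (67 − 66.9375)² / 66.9375 = 0.0001
  colored waxy: (22 − 22.3125)² / 22.3125 = 0.0044
  colorless starchy: (23 − 22.3125)² / 22.3125 = 0.0212
  colorless waxy: (7 − 7.4375)² / 7.4375 = 0.0257
χ² = 0.0001 + 0.0044 + 0.0212 + 0.0257 = 0.0514 ≈ 0.051

0.051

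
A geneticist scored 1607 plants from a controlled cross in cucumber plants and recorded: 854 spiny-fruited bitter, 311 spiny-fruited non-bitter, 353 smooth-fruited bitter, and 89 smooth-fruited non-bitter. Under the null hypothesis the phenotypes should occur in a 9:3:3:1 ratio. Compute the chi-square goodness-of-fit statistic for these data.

Under the 9:3:3:1 hypothesis (Σ ratio = 16, N = 1607):
  spiny-fruited bitter: 1607 × 9/16 = 903.9375
  spiny-fruited non-bitter: 1607 × 3/16 = 301.3125
  smooth-fruited bitter: 1607 × 3/16 = 301.3125
  smooth-fruited non-bitter: 1607 × 1/16 = 100.4375
χ² = Σ (O − E)² / E
  spiny-fruited bitter: (854 − 903.9375)² / 903.9375 = 2.7588
  spiny-fruited non-bitter: (311 − 301.3125)² / 301.3125 = 0.3115
  smooth-fruited bitter: (353 − 301.3125)² / 301.3125 = 8.8665
  smooth-fruited non-bitter: (89 − 100.4375)² / 100.4375 = 1.3025
χ² = 2.7588 + 0.3115 + 8.8665 + 1.3025 = 13.2393 ≈ 13.239

13.239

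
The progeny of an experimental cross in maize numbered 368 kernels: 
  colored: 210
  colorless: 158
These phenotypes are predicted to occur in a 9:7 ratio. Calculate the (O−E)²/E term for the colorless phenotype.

0.056

Total ratio parts = 16. Expected numbers out of 368:
  colored: 368 × 9/16 = 207
  colorless: 368 × 7/16 = 161
Contribution of colorless: (158 − 161)² / 161 = 0.0559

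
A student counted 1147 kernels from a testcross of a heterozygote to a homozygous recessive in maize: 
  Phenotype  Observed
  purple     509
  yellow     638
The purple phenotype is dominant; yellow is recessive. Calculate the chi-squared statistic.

14.508

A testcross of a heterozygote (Aa × aa) gives a 1:1 phenotypic ratio.
Total ratio parts = 2. Expected numbers out of 1147:
  purple: 1147 × 1/2 = 573.5
  yellow: 1147 × 1/2 = 573.5
χ² = Σ (O − E)² / E
  purple: (509 − 573.5)² / 573.5 = 7.2541
  yellow: (638 − 573.5)² / 573.5 = 7.2541
χ² = 7.2541 + 7.2541 = 14.5082 ≈ 14.508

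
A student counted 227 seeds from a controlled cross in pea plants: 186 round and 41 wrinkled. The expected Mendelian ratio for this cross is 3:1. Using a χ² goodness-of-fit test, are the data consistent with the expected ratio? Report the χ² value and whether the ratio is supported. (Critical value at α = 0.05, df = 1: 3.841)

The 3:1 ratio has 4 parts, so with N = 227 the expected counts are:
  round: 227 × 3/4 = 170.25
  wrinkled: 227 × 1/4 = 56.75
χ² = Σ (O − E)² / E
  round: (186 − 170.25)² / 170.25 = 1.4570
  wrinkled: (41 − 56.75)² / 56.75 = 4.3711
χ² = 1.4570 + 4.3711 = 5.8281 ≈ 5.828
Degrees of freedom = 2 − 1 = 1; critical value at α = 0.05 is 3.841.
Since 5.828 > 3.841, we reject the null hypothesis — the data do not fit the 3:1 ratio.

5.828; not consistent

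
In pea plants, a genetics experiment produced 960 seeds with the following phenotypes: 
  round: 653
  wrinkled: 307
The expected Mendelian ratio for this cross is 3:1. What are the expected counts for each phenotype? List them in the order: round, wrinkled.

720, 240

Under the 3:1 hypothesis (Σ ratio = 4, N = 960):
  round: 960 × 3/4 = 720
  wrinkled: 960 × 1/4 = 240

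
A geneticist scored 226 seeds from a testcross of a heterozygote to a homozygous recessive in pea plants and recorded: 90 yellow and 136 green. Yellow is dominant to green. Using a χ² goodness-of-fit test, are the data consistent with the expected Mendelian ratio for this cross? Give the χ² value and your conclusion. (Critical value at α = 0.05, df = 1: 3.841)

A testcross of a heterozygote (Aa × aa) gives a 1:1 phenotypic ratio.
Expected counts for N = 226 under a 1:1 ratio (total parts = 2):
  yellow: 226 × 1/2 = 113
  green: 226 × 1/2 = 113
χ² = Σ (O − E)² / E
  yellow: (90 − 113)² / 113 = 4.6814
  green: (136 − 113)² / 113 = 4.6814
χ² = 4.6814 + 4.6814 = 9.3628 ≈ 9.363
Degrees of freedom = 2 − 1 = 1; critical value at α = 0.05 is 3.841.
Since 9.363 > 3.841, we reject the null hypothesis — the data do not fit the 1:1 ratio.

9.363; not consistent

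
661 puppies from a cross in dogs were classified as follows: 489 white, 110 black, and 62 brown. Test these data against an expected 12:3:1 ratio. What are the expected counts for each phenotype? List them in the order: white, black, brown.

The 12:3:1 ratio has 16 parts, so with N = 661 the expected counts are:
  white: 661 × 12/16 = 495.75
  black: 661 × 3/16 = 123.9375
  brown: 661 × 1/16 = 41.3125

495.75, 123.9375, 41.3125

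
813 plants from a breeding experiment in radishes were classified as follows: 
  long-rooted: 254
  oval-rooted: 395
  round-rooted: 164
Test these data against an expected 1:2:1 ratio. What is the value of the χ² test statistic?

20.577

Total ratio parts = 4. Expected numbers out of 813:
  long-rooted: 813 × 1/4 = 203.25
  oval-rooted: 813 × 2/4 = 406.5
  round-rooted: 813 × 1/4 = 203.25
χ² = Σ (O − E)² / E
  long-rooted: (254 − 203.25)² / 203.25 = 12.6719
  oval-rooted: (395 − 406.5)² / 406.5 = 0.3253
  round-rooted: (164 − 203.25)² / 203.25 = 7.5796
χ² = 12.6719 + 0.3253 + 7.5796 = 20.5768 ≈ 20.577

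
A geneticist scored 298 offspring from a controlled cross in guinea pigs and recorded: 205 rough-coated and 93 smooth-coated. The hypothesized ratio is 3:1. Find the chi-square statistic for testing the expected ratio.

6.125

Total ratio parts = 4. Expected numbers out of 298:
  rough-coated: 298 × 3/4 = 223.5
  smooth-coated: 298 × 1/4 = 74.5
χ² = Σ (O − E)² / E
  rough-coated: (205 − 223.5)² / 223.5 = 1.5313
  smooth-coated: (93 − 74.5)² / 74.5 = 4.5940
χ² = 1.5313 + 4.5940 = 6.1253 ≈ 6.125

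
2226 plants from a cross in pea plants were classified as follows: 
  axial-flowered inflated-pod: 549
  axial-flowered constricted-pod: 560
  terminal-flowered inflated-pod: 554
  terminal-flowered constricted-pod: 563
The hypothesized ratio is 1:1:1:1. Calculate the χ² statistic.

The 1:1:1:1 ratio has 4 parts, so with N = 2226 the expected counts are:
  axial-flowered inflated-pod: 2226 × 1/4 = 556.5
  axial-flowered constricted-pod: 2226 × 1/4 = 556.5
  terminal-flowered inflated-pod: 2226 × 1/4 = 556.5
  terminal-flowered constricted-pod: 2226 × 1/4 = 556.5
χ² = Σ (O − E)² / E
  axial-flowered inflated-pod: (549 − 556.5)² / 556.5 = 0.1011
  axial-flowered constricted-pod: (560 − 556.5)² / 556.5 = 0.0220
  terminal-flowered inflated-pod: (554 − 556.5)² / 556.5 = 0.0112
  terminal-flowered constricted-pod: (563 − 556.5)² / 556.5 = 0.0759
χ² = 0.1011 + 0.0220 + 0.0112 + 0.0759 = 0.2102 ≈ 0.210

0.210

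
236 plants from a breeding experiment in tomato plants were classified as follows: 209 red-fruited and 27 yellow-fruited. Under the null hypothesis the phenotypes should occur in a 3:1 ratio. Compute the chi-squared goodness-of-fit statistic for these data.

23.141

Under the 3:1 hypothesis (Σ ratio = 4, N = 236):
  red-fruited: 236 × 3/4 = 177
  yellow-fruited: 236 × 1/4 = 59
χ² = Σ (O − E)² / E
  red-fruited: (209 − 177)² / 177 = 5.7853
  yellow-fruited: (27 − 59)² / 59 = 17.3559
χ² = 5.7853 + 17.3559 = 23.1412 ≈ 23.141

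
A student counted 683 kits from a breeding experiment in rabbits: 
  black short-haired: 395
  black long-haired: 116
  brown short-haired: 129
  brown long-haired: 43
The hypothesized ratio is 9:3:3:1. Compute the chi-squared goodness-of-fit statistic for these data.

Total ratio parts = 16. Expected numbers out of 683:
  black short-haired: 683 × 9/16 = 384.1875
  black long-haired: 683 × 3/16 = 128.0625
  brown short-haired: 683 × 3/16 = 128.0625
  brown long-haired: 683 × 1/16 = 42.6875
χ² = Σ (O − E)² / E
  black short-haired: (395 − 384.1875)² / 384.1875 = 0.3043
  black long-haired: (116 − 128.0625)² / 128.0625 = 1.1362
  brown short-haired: (129 − 128.0625)² / 128.0625 = 0.0069
  brown long-haired: (43 − 42.6875)² / 42.6875 = 0.0023
χ² = 0.3043 + 1.1362 + 0.0069 + 0.0023 = 1.4497 ≈ 1.450

1.450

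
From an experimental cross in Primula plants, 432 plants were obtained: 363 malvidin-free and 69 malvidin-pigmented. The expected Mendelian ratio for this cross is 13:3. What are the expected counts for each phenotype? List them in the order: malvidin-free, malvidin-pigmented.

The 13:3 ratio has 16 parts, so with N = 432 the expected counts are:
  malvidin-free: 432 × 13/16 = 351
  malvidin-pigmented: 432 × 3/16 = 81

351, 81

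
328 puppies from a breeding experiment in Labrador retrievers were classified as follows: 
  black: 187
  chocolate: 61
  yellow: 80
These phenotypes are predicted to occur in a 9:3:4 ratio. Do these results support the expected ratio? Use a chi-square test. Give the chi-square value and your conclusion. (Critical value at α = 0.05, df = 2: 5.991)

Total ratio parts = 16. Expected numbers out of 328:
  black: 328 × 9/16 = 184.5
  chocolate: 328 × 3/16 = 61.5
  yellow: 328 × 4/16 = 82
χ² = Σ (O − E)² / E
  black: (187 − 184.5)² / 184.5 = 0.0339
  chocolate: (61 − 61.5)² / 61.5 = 0.0041
  yellow: (80 − 82)² / 82 = 0.0488
χ² = 0.0339 + 0.0041 + 0.0488 = 0.0868 ≈ 0.087
Degrees of freedom = 3 − 1 = 2; critical value at α = 0.05 is 5.991.
Since 0.087 < 5.991, we fail to reject the null hypothesis — the data are consistent with the 9:3:4 ratio.

0.087; consistent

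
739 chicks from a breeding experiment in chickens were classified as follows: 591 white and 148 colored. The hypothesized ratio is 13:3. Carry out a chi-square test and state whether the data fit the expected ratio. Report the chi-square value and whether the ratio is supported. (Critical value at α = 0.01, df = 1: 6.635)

0.791; consistent

The 13:3 ratio has 16 parts, so with N = 739 the expected counts are:
  white: 739 × 13/16 = 600.4375
  colored: 739 × 3/16 = 138.5625
χ² = Σ (O − E)² / E
  white: (591 − 600.4375)² / 600.4375 = 0.1483
  colored: (148 − 138.5625)² / 138.5625 = 0.6428
χ² = 0.1483 + 0.6428 = 0.7911 ≈ 0.791
Degrees of freedom = 2 − 1 = 1; critical value at α = 0.01 is 6.635.
Since 0.791 < 6.635, we fail to reject the null hypothesis — the data are consistent with the 13:3 ratio.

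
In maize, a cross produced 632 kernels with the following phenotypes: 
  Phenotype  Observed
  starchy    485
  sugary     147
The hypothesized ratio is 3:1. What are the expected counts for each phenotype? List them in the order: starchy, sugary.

Under the 3:1 hypothesis (Σ ratio = 4, N = 632):
  starchy: 632 × 3/4 = 474
  sugary: 632 × 1/4 = 158

474, 158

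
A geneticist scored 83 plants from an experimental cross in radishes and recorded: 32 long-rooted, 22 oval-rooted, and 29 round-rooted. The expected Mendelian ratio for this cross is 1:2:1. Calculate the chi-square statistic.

Under the 1:2:1 hypothesis (Σ ratio = 4, N = 83):
  long-rooted: 83 × 1/4 = 20.75
  oval-rooted: 83 × 2/4 = 41.5
  round-rooted: 83 × 1/4 = 20.75
χ² = Σ (O − E)² / E
  long-rooted: (32 − 20.75)² / 20.75 = 6.0994
  oval-rooted: (22 − 41.5)² / 41.5 = 9.1627
  round-rooted: (29 − 20.75)² / 20.75 = 3.2801
χ² = 6.0994 + 9.1627 + 3.2801 = 18.5422 ≈ 18.542

18.542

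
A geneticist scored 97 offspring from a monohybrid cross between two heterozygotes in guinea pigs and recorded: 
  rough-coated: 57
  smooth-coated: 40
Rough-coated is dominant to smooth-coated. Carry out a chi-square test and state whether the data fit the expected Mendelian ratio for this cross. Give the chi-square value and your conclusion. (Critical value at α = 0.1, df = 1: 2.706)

For a monohybrid cross between heterozygotes with complete dominance, the expected phenotypic ratio is 3:1.
The 3:1 ratio has 4 parts, so with N = 97 the expected counts are:
  rough-coated: 97 × 3/4 = 72.75
  smooth-coated: 97 × 1/4 = 24.25
χ² = Σ (O − E)² / E
  rough-coated: (57 − 72.75)² / 72.75 = 3.4098
  smooth-coated: (40 − 24.25)² / 24.25 = 10.2294
χ² = 3.4098 + 10.2294 = 13.6392 ≈ 13.639
Degrees of freedom = 2 − 1 = 1; critical value at α = 0.1 is 2.706.
Since 13.639 > 2.706, we reject the null hypothesis — the data do not fit the 3:1 ratio.

13.639; not consistent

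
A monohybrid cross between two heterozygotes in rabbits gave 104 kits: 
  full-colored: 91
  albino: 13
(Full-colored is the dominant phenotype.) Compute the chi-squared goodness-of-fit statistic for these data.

For a monohybrid cross between heterozygotes with complete dominance, the expected phenotypic ratio is 3:1.
Expected counts for N = 104 under a 3:1 ratio (total parts = 4):
  full-colored: 104 × 3/4 = 78
  albino: 104 × 1/4 = 26
χ² = Σ (O − E)² / E
  full-colored: (91 − 78)² / 78 = 2.1667
  albino: (13 − 26)² / 26 = 6.5000
χ² = 2.1667 + 6.5000 = 8.6667 ≈ 8.667

8.667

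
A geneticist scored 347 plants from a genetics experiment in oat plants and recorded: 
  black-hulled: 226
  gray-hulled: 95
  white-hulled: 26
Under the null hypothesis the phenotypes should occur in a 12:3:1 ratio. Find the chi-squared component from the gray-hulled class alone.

Expected counts for N = 347 under a 12:3:1 ratio (total parts = 16):
  black-hulled: 347 × 12/16 = 260.25
  gray-hulled: 347 × 3/16 = 65.0625
  white-hulled: 347 × 1/16 = 21.6875
Contribution of gray-hulled: (95 − 65.0625)² / 65.0625 = 13.7753

13.775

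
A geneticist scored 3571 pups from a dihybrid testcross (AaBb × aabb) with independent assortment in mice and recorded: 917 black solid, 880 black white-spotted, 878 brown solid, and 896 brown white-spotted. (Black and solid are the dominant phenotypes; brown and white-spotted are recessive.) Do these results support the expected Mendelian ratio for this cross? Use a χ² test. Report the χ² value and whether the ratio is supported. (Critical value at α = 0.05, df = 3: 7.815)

A dihybrid testcross with independent assortment gives a 1:1:1:1 ratio.
Expected counts for N = 3571 under a 1:1:1:1 ratio (total parts = 4):
  black solid: 3571 × 1/4 = 892.75
  black white-spotted: 3571 × 1/4 = 892.75
  brown solid: 3571 × 1/4 = 892.75
  brown white-spotted: 3571 × 1/4 = 892.75
χ² = Σ (O − E)² / E
  black solid: (917 − 892.75)² / 892.75 = 0.6587
  black white-spotted: (880 − 892.75)² / 892.75 = 0.1821
  brown solid: (878 − 892.75)² / 892.75 = 0.2437
  brown white-spotted: (896 − 892.75)² / 892.75 = 0.0118
χ² = 0.6587 + 0.1821 + 0.2437 + 0.0118 = 1.0963 ≈ 1.096
Degrees of freedom = 4 − 1 = 3; critical value at α = 0.05 is 7.815.
Since 1.096 < 7.815, we fail to reject the null hypothesis — the data are consistent with the 1:1:1:1 ratio.

1.096; consistent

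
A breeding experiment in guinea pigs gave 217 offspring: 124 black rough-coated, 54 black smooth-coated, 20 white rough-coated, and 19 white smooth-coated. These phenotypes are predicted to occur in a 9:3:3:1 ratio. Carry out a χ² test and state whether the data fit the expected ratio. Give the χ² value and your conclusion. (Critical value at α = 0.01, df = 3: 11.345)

17.085; not consistent

Total ratio parts = 16. Expected numbers out of 217:
  black rough-coated: 217 × 9/16 = 122.0625
  black smooth-coated: 217 × 3/16 = 40.6875
  white rough-coated: 217 × 3/16 = 40.6875
  white smooth-coated: 217 × 1/16 = 13.5625
χ² = Σ (O − E)² / E
  black rough-coated: (124 − 122.0625)² / 122.0625 = 0.0308
  black smooth-coated: (54 − 40.6875)² / 40.6875 = 4.3557
  white rough-coated: (20 − 40.6875)² / 40.6875 = 10.5185
  white smooth-coated: (19 − 13.5625)² / 13.5625 = 2.1800
χ² = 0.0308 + 4.3557 + 10.5185 + 2.1800 = 17.085
Degrees of freedom = 4 − 1 = 3; critical value at α = 0.01 is 11.345.
Since 17.085 > 11.345, we reject the null hypothesis — the data do not fit the 9:3:3:1 ratio.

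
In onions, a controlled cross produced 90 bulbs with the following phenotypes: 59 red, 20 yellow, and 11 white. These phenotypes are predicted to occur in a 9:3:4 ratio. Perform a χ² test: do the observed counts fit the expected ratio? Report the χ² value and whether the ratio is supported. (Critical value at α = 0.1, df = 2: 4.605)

7.842; not consistent

Expected counts for N = 90 under a 9:3:4 ratio (total parts = 16):
  red: 90 × 9/16 = 50.625
  yellow: 90 × 3/16 = 16.875
  white: 90 × 4/16 = 22.5
χ² = Σ (O − E)² / E
  red: (59 − 50.625)² / 50.625 = 1.3855
  yellow: (20 − 16.875)² / 16.875 = 0.5787
  white: (11 − 22.5)² / 22.5 = 5.8778
χ² = 1.3855 + 0.5787 + 5.8778 = 7.842
Degrees of freedom = 3 − 1 = 2; critical value at α = 0.1 is 4.605.
Since 7.842 > 4.605, we reject the null hypothesis — the data do not fit the 9:3:4 ratio.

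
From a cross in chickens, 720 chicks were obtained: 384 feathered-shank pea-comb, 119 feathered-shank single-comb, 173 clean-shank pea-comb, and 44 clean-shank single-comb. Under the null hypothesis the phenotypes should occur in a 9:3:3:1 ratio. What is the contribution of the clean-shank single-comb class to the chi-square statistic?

0.022

Under the 9:3:3:1 hypothesis (Σ ratio = 16, N = 720):
  feathered-shank pea-comb: 720 × 9/16 = 405
  feathered-shank single-comb: 720 × 3/16 = 135
  clean-shank pea-comb: 720 × 3/16 = 135
  clean-shank single-comb: 720 × 1/16 = 45
Contribution of clean-shank single-comb: (44 − 45)² / 45 = 0.0222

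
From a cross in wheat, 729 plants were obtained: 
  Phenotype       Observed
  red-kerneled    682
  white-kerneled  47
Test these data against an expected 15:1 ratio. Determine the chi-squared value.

Expected counts for N = 729 under a 15:1 ratio (total parts = 16):
  red-kerneled: 729 × 15/16 = 683.4375
  white-kerneled: 729 × 1/16 = 45.5625
χ² = Σ (O − E)² / E
  red-kerneled: (682 − 683.4375)² / 683.4375 = 0.0030
  white-kerneled: (47 − 45.5625)² / 45.5625 = 0.0454
χ² = 0.0030 + 0.0454 = 0.0484 ≈ 0.048

0.048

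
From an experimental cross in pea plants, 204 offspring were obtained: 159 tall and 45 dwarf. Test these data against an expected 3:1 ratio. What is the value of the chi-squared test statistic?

0.941

The 3:1 ratio has 4 parts, so with N = 204 the expected counts are:
  tall: 204 × 3/4 = 153
  dwarf: 204 × 1/4 = 51
χ² = Σ (O − E)² / E
  tall: (159 − 153)² / 153 = 0.2353
  dwarf: (45 − 51)² / 51 = 0.7059
χ² = 0.2353 + 0.7059 = 0.9412 ≈ 0.941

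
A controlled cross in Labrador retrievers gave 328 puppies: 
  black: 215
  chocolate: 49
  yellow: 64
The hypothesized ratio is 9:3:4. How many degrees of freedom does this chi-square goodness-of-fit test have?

A goodness-of-fit test with 3 phenotype classes has df = 3 − 1 = 2.

2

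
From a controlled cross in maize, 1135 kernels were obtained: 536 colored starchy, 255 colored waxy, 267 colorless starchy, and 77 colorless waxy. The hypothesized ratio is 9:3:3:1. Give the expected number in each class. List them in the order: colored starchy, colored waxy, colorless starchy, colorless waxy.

Total ratio parts = 16. Expected numbers out of 1135:
  colored starchy: 1135 × 9/16 = 638.4375
  colored waxy: 1135 × 3/16 = 212.8125
  colorless starchy: 1135 × 3/16 = 212.8125
  colorless waxy: 1135 × 1/16 = 70.9375

638.4375, 212.8125, 212.8125, 70.9375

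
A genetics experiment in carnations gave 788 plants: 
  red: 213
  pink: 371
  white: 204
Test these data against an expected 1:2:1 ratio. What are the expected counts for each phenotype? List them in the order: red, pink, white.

197, 394, 197

Total ratio parts = 4. Expected numbers out of 788:
  red: 788 × 1/4 = 197
  pink: 788 × 2/4 = 394
  white: 788 × 1/4 = 197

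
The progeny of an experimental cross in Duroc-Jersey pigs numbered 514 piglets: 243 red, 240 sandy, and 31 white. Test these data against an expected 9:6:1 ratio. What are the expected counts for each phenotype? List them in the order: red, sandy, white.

Total ratio parts = 16. Expected numbers out of 514:
  red: 514 × 9/16 = 289.125
  sandy: 514 × 6/16 = 192.75
  white: 514 × 1/16 = 32.125

289.125, 192.75, 32.125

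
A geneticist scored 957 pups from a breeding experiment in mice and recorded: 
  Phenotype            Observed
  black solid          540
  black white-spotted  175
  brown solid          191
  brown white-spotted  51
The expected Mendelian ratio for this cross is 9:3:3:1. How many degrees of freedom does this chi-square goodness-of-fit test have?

3

A goodness-of-fit test with 4 phenotype classes has df = 4 − 1 = 3.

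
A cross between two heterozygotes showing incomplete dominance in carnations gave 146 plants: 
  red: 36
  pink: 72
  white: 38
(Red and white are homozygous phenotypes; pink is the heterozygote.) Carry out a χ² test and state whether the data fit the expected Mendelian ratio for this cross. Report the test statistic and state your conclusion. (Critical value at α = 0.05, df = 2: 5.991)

With incomplete dominance, a heterozygote × heterozygote cross gives a 1:2:1 phenotypic ratio.
Total ratio parts = 4. Expected numbers out of 146:
  red: 146 × 1/4 = 36.5
  pink: 146 × 2/4 = 73
  white: 146 × 1/4 = 36.5
χ² = Σ (O − E)² / E
  red: (36 − 36.5)² / 36.5 = 0.0068
  pink: (72 − 73)² / 73 = 0.0137
  white: (38 − 36.5)² / 36.5 = 0.0616
χ² = 0.0068 + 0.0137 + 0.0616 = 0.0821 ≈ 0.082
Degrees of freedom = 3 − 1 = 2; critical value at α = 0.05 is 5.991.
Since 0.082 < 5.991, we fail to reject the null hypothesis — the data are consistent with the 1:2:1 ratio.

0.082; consistent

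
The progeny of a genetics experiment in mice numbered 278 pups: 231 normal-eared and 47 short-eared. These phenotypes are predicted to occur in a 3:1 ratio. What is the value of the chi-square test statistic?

9.712

Expected counts for N = 278 under a 3:1 ratio (total parts = 4):
  normal-eared: 278 × 3/4 = 208.5
  short-eared: 278 × 1/4 = 69.5
χ² = Σ (O − E)² / E
  normal-eared: (231 − 208.5)² / 208.5 = 2.4281
  short-eared: (47 − 69.5)² / 69.5 = 7.2842
χ² = 2.4281 + 7.2842 = 9.7123 ≈ 9.712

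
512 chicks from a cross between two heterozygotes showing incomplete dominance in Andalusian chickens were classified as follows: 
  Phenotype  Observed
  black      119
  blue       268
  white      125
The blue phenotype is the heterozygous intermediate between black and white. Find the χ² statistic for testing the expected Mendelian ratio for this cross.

With incomplete dominance, a heterozygote × heterozygote cross gives a 1:2:1 phenotypic ratio.
Expected counts for N = 512 under a 1:2:1 ratio (total parts = 4):
  black: 512 × 1/4 = 128
  blue: 512 × 2/4 = 256
  white: 512 × 1/4 = 128
χ² = Σ (O − E)² / E
  black: (119 − 128)² / 128 = 0.6328
  blue: (268 − 256)² / 256 = 0.5625
  white: (125 − 128)² / 128 = 0.0703
χ² = 0.6328 + 0.5625 + 0.0703 = 1.2656 ≈ 1.266

1.266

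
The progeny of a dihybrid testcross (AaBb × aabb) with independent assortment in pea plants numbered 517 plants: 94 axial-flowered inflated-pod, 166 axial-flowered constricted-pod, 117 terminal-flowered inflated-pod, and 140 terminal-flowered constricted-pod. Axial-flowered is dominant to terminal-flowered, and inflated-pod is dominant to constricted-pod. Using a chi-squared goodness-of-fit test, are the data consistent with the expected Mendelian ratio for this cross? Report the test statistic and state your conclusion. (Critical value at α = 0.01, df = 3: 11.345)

22.118; not consistent

A dihybrid testcross with independent assortment gives a 1:1:1:1 ratio.
Expected counts for N = 517 under a 1:1:1:1 ratio (total parts = 4):
  axial-flowered inflated-pod: 517 × 1/4 = 129.25
  axial-flowered constricted-pod: 517 × 1/4 = 129.25
  terminal-flowered inflated-pod: 517 × 1/4 = 129.25
  terminal-flowered constricted-pod: 517 × 1/4 = 129.25
χ² = Σ (O − E)² / E
  axial-flowered inflated-pod: (94 − 129.25)² / 129.25 = 9.6136
  axial-flowered constricted-pod: (166 − 129.25)² / 129.25 = 10.4492
  terminal-flowered inflated-pod: (117 − 129.25)² / 129.25 = 1.1610
  terminal-flowered constricted-pod: (140 − 129.25)² / 129.25 = 0.8941
χ² = 9.6136 + 10.4492 + 1.1610 + 0.8941 = 22.1179 ≈ 22.118
Degrees of freedom = 4 − 1 = 3; critical value at α = 0.01 is 11.345.
Since 22.118 > 11.345, we reject the null hypothesis — the data do not fit the 1:1:1:1 ratio.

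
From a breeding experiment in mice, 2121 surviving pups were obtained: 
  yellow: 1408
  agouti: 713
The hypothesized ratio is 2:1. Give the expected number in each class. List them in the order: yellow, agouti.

1414, 707

Expected counts for N = 2121 under a 2:1 ratio (total parts = 3):
  yellow: 2121 × 2/3 = 1414
  agouti: 2121 × 1/3 = 707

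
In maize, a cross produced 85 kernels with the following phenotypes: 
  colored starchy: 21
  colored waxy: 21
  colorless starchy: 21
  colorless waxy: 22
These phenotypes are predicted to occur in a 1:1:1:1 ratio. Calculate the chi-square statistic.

Under the 1:1:1:1 hypothesis (Σ ratio = 4, N = 85):
  colored starchy: 85 × 1/4 = 21.25
  colored waxy: 85 × 1/4 = 21.25
  colorless starchy: 85 × 1/4 = 21.25
  colorless waxy: 85 × 1/4 = 21.25
χ² = Σ (O − E)² / E
  colored starchy: (21 − 21.25)² / 21.25 = 0.0029
  colored waxy: (21 − 21.25)² / 21.25 = 0.0029
  colorless starchy: (21 − 21.25)² / 21.25 = 0.0029
  colorless waxy: (22 − 21.25)² / 21.25 = 0.0265
χ² = 0.0029 + 0.0029 + 0.0029 + 0.0265 = 0.0352 ≈ 0.035

0.035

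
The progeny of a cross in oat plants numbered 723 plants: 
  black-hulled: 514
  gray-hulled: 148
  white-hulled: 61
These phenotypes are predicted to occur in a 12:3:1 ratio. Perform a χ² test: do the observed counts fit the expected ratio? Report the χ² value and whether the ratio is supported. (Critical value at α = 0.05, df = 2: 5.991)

8.146; not consistent

Under the 12:3:1 hypothesis (Σ ratio = 16, N = 723):
  black-hulled: 723 × 12/16 = 542.25
  gray-hulled: 723 × 3/16 = 135.5625
  white-hulled: 723 × 1/16 = 45.1875
χ² = Σ (O − E)² / E
  black-hulled: (514 − 542.25)² / 542.25 = 1.4718
  gray-hulled: (148 − 135.5625)² / 135.5625 = 1.1411
  white-hulled: (61 − 45.1875)² / 45.1875 = 5.5333
χ² = 1.4718 + 1.1411 + 5.5333 = 8.1462 ≈ 8.146
Degrees of freedom = 3 − 1 = 2; critical value at α = 0.05 is 5.991.
Since 8.146 > 5.991, we reject the null hypothesis — the data do not fit the 12:3:1 ratio.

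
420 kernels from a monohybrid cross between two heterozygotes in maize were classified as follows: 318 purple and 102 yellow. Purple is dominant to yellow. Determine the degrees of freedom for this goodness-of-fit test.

1

For a monohybrid cross between heterozygotes with complete dominance, the expected phenotypic ratio is 3:1.
A goodness-of-fit test with 2 phenotype classes has df = 2 − 1 = 1.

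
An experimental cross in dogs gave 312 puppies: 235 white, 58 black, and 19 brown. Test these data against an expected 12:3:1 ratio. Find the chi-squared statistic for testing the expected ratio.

0.021

Total ratio parts = 16. Expected numbers out of 312:
  white: 312 × 12/16 = 234
  black: 312 × 3/16 = 58.5
  brown: 312 × 1/16 = 19.5
χ² = Σ (O − E)² / E
  white: (235 − 234)² / 234 = 0.0043
  black: (58 − 58.5)² / 58.5 = 0.0043
  brown: (19 − 19.5)² / 19.5 = 0.0128
χ² = 0.0043 + 0.0043 + 0.0128 = 0.0214 ≈ 0.021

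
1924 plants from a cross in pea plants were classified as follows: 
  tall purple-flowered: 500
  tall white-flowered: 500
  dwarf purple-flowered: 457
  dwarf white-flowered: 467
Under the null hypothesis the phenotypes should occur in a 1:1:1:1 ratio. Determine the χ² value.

3.106

Under the 1:1:1:1 hypothesis (Σ ratio = 4, N = 1924):
  tall purple-flowered: 1924 × 1/4 = 481
  tall white-flowered: 1924 × 1/4 = 481
  dwarf purple-flowered: 1924 × 1/4 = 481
  dwarf white-flowered: 1924 × 1/4 = 481
χ² = Σ (O − E)² / E
  tall purple-flowered: (500 − 481)² / 481 = 0.7505
  tall white-flowered: (500 − 481)² / 481 = 0.7505
  dwarf purple-flowered: (457 − 481)² / 481 = 1.1975
  dwarf white-flowered: (467 − 481)² / 481 = 0.4075
χ² = 0.7505 + 0.7505 + 1.1975 + 0.4075 = 3.106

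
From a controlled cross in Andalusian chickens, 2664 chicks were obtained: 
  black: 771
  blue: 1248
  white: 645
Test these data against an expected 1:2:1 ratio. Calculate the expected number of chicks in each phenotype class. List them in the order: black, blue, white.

666, 1332, 666

The 1:2:1 ratio has 4 parts, so with N = 2664 the expected counts are:
  black: 2664 × 1/4 = 666
  blue: 2664 × 2/4 = 1332
  white: 2664 × 1/4 = 666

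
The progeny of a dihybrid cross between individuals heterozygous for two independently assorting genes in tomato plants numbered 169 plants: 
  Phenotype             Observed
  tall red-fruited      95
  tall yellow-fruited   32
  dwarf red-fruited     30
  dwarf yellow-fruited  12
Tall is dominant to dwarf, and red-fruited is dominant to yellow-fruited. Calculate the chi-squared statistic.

A dihybrid F₂ with independent assortment and complete dominance at both loci gives a 9:3:3:1 phenotypic ratio.
Expected counts for N = 169 under a 9:3:3:1 ratio (total parts = 16):
  tall red-fruited: 169 × 9/16 = 95.0625
  tall yellow-fruited: 169 × 3/16 = 31.6875
  dwarf red-fruited: 169 × 3/16 = 31.6875
  dwarf yellow-fruited: 169 × 1/16 = 10.5625
χ² = Σ (O − E)² / E
  tall red-fruited: (95 − 95.0625)² / 95.0625 = 0.0000
  tall yellow-fruited: (32 − 31.6875)² / 31.6875 = 0.0031
  dwarf red-fruited: (30 − 31.6875)² / 31.6875 = 0.0899
  dwarf yellow-fruited: (12 − 10.5625)² / 10.5625 = 0.1956
χ² = 0.0000 + 0.0031 + 0.0899 + 0.1956 = 0.2886 ≈ 0.289

0.289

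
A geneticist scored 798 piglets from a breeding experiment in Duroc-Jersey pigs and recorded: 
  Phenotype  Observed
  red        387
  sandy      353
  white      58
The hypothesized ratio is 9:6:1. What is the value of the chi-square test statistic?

Under the 9:6:1 hypothesis (Σ ratio = 16, N = 798):
  red: 798 × 9/16 = 448.875
  sandy: 798 × 6/16 = 299.25
  white: 798 × 1/16 = 49.875
χ² = Σ (O − E)² / E
  red: (387 − 448.875)² / 448.875 = 8.5291
  sandy: (353 − 299.25)² / 299.25 = 9.6543
  white: (58 − 49.875)² / 49.875 = 1.3236
χ² = 8.5291 + 9.6543 + 1.3236 = 19.507

19.507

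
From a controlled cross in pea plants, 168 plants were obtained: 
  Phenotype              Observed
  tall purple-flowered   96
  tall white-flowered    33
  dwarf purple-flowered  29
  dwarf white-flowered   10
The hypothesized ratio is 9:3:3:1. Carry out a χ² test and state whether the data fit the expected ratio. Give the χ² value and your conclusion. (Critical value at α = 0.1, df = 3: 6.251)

0.317; consistent

The 9:3:3:1 ratio has 16 parts, so with N = 168 the expected counts are:
  tall purple-flowered: 168 × 9/16 = 94.5
  tall white-flowered: 168 × 3/16 = 31.5
  dwarf purple-flowered: 168 × 3/16 = 31.5
  dwarf white-flowered: 168 × 1/16 = 10.5
χ² = Σ (O − E)² / E
  tall purple-flowered: (96 − 94.5)² / 94.5 = 0.0238
  tall white-flowered: (33 − 31.5)² / 31.5 = 0.0714
  dwarf purple-flowered: (29 − 31.5)² / 31.5 = 0.1984
  dwarf white-flowered: (10 − 10.5)² / 10.5 = 0.0238
χ² = 0.0238 + 0.0714 + 0.1984 + 0.0238 = 0.3174 ≈ 0.317
Degrees of freedom = 4 − 1 = 3; critical value at α = 0.1 is 6.251.
Since 0.317 < 6.251, we fail to reject the null hypothesis — the data are consistent with the 9:3:3:1 ratio.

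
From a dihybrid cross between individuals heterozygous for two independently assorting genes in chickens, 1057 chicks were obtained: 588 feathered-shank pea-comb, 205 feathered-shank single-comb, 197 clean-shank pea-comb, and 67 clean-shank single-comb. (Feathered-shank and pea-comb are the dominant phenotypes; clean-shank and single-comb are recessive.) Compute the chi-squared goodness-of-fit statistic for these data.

A dihybrid F₂ with independent assortment and complete dominance at both loci gives a 9:3:3:1 phenotypic ratio.
Under the 9:3:3:1 hypothesis (Σ ratio = 16, N = 1057):
  feathered-shank pea-comb: 1057 × 9/16 = 594.5625
  feathered-shank single-comb: 1057 × 3/16 = 198.1875
  clean-shank pea-comb: 1057 × 3/16 = 198.1875
  clean-shank single-comb: 1057 × 1/16 = 66.0625
χ² = Σ (O − E)² / E
  feathered-shank pea-comb: (588 − 594.5625)² / 594.5625 = 0.0724
  feathered-shank single-comb: (205 − 198.1875)² / 198.1875 = 0.2342
  clean-shank pea-comb: (197 − 198.1875)² / 198.1875 = 0.0071
  clean-shank single-comb: (67 − 66.0625)² / 66.0625 = 0.0133
χ² = 0.0724 + 0.2342 + 0.0071 + 0.0133 = 0.327

0.327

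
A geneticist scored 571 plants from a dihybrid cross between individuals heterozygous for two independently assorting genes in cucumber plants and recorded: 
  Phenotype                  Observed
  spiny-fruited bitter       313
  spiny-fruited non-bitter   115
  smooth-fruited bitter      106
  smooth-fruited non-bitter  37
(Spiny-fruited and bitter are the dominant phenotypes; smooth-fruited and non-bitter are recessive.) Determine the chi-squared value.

A dihybrid F₂ with independent assortment and complete dominance at both loci gives a 9:3:3:1 phenotypic ratio.
The 9:3:3:1 ratio has 16 parts, so with N = 571 the expected counts are:
  spiny-fruited bitter: 571 × 9/16 = 321.1875
  spiny-fruited non-bitter: 571 × 3/16 = 107.0625
  smooth-fruited bitter: 571 × 3/16 = 107.0625
  smooth-fruited non-bitter: 571 × 1/16 = 35.6875
χ² = Σ (O − E)² / E
  spiny-fruited bitter: (313 − 321.1875)² / 321.1875 = 0.2087
  spiny-fruited non-bitter: (115 − 107.0625)² / 107.0625 = 0.5885
  smooth-fruited bitter: (106 − 107.0625)² / 107.0625 = 0.0105
  smooth-fruited non-bitter: (37 − 35.6875)² / 35.6875 = 0.0483
χ² = 0.2087 + 0.5885 + 0.0105 + 0.0483 = 0.856

0.856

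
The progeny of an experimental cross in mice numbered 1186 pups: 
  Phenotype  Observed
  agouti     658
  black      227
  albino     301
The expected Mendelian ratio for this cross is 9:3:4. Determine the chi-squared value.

Under the 9:3:4 hypothesis (Σ ratio = 16, N = 1186):
  agouti: 1186 × 9/16 = 667.125
  black: 1186 × 3/16 = 222.375
  albino: 1186 × 4/16 = 296.5
χ² = Σ (O − E)² / E
  agouti: (658 − 667.125)² / 667.125 = 0.1248
  black: (227 − 222.375)² / 222.375 = 0.0962
  albino: (301 − 296.5)² / 296.5 = 0.0683
χ² = 0.1248 + 0.0962 + 0.0683 = 0.2893 ≈ 0.289

0.289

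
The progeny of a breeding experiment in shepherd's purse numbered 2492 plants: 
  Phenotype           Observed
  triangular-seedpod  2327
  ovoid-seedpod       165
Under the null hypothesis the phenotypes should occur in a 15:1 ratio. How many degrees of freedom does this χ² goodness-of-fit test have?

A goodness-of-fit test with 2 phenotype classes has df = 2 − 1 = 1.

1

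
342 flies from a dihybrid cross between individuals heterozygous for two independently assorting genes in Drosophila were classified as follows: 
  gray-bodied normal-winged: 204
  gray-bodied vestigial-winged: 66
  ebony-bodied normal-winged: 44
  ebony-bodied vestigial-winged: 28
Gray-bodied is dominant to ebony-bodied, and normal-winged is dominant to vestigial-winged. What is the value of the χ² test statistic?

A dihybrid F₂ with independent assortment and complete dominance at both loci gives a 9:3:3:1 phenotypic ratio.
The 9:3:3:1 ratio has 16 parts, so with N = 342 the expected counts are:
  gray-bodied normal-winged: 342 × 9/16 = 192.375
  gray-bodied vestigial-winged: 342 × 3/16 = 64.125
  ebony-bodied normal-winged: 342 × 3/16 = 64.125
  ebony-bodied vestigial-winged: 342 × 1/16 = 21.375
χ² = Σ (O − E)² / E
  gray-bodied normal-winged: (204 − 192.375)² / 192.375 = 0.7025
  gray-bodied vestigial-winged: (66 − 64.125)² / 64.125 = 0.0548
  ebony-bodied normal-winged: (44 − 64.125)² / 64.125 = 6.3160
  ebony-bodied vestigial-winged: (28 − 21.375)² / 21.375 = 2.0534
χ² = 0.7025 + 0.0548 + 6.3160 + 2.0534 = 9.1267 ≈ 9.127

9.127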